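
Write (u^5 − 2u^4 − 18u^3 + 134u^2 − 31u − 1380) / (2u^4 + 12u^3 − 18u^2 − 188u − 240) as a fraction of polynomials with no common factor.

(u^2 − 6u + 23)/(2u + 4)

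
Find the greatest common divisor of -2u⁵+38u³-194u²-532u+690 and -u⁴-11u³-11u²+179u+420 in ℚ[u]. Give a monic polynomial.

Apply the Euclidean algorithm:
  -2u⁵+38u³-194u²-532u+690 = (2u-22)(-u⁴-11u³-11u²+179u+420) + (-182u³-794u²+2566u+9930)
  -u⁴-11u³-11u²+179u+420 = ((1/182)u+302/8281)(-182u³-794u²+2566u+9930) + ((31944/8281)u²+(255552/8281)u+479160/8281)
  -182u³-794u²+2566u+9930 = (-(753571/15972)u+2741011/15972)((31944/8281)u²+(255552/8281)u+479160/8281) + (0)
Last nonzero remainder: (31944/8281)u²+(255552/8281)u+479160/8281. Dividing through by 31944/8281 gives the monic gcd u²+8u+15.

u²+8u+15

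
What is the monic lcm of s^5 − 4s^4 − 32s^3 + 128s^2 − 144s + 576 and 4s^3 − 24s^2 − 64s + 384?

s^6 − 48s^4 + 368s^2 + 2304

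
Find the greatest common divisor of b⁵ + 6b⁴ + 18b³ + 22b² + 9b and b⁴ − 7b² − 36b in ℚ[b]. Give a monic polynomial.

Apply the Euclidean algorithm:
  b⁵ + 6b⁴ + 18b³ + 22b² + 9b = (b + 6)(b⁴ − 7b² − 36b) + (25b³ + 100b² + 225b)
  b⁴ − 7b² − 36b = ((1/25)b − 4/25)(25b³ + 100b² + 225b) + (0)
Last nonzero remainder: 25b³ + 100b² + 225b. Dividing through by 25 gives the monic gcd b³ + 4b² + 9b.

b³ + 4b² + 9b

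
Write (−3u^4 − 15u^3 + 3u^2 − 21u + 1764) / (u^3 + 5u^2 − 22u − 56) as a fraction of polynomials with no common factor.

By polynomial division,
  −3u^4 − 15u^3 + 3u^2 − 21u + 1764 = (−3u)(u^3 + 5u^2 − 22u − 56) + (−63u^2 − 189u + 1764)
  u^3 + 5u^2 − 22u − 56 = (−(1/63)u − 2/63)(−63u^2 − 189u + 1764) + (0)
Last nonzero remainder: −63u^2 − 189u + 1764. Dividing through by −63 gives the monic gcd u^2 + 3u − 28.
Cancel u^2 + 3u − 28 from numerator and denominator to get the reduced form.

(−3u^2 − 6u − 63)/(u + 2)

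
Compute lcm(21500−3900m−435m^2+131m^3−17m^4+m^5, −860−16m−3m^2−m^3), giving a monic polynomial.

Apply the Euclidean algorithm:
  m^5−17m^4+131m^3−435m^2−3900m+21500 = (−m^2+20m−175)(−m^3−3m^2−16m−860) + (−1500m^2+10500m−129000)
  −m^3−3m^2−16m−860 = ((1/1500)m+1/150)(−1500m^2+10500m−129000) + (0)
Last nonzero remainder: −1500m^2+10500m−129000. Dividing through by −1500 gives the monic gcd m^2−7m+86.
Then lcm(f, g) = f·g / gcd(f, g); expanding and making the result monic gives the answer.

215000−17500m−8250m^2+875m^3−39m^4−7m^5+m^6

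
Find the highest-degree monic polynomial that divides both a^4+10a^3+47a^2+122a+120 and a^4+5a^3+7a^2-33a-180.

a^3+8a^2+31a+60

Repeated division with remainder:
  a^4+10a^3+47a^2+122a+120 = (a^4+5a^3+7a^2-33a-180) + (5a^3+40a^2+155a+300)
  a^4+5a^3+7a^2-33a-180 = ((1/5)a-3/5)(5a^3+40a^2+155a+300) + (0)
Last nonzero remainder: 5a^3+40a^2+155a+300. Dividing through by 5 gives the monic gcd a^3+8a^2+31a+60.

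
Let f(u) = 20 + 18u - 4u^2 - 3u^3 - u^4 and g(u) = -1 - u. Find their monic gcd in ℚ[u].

1 + u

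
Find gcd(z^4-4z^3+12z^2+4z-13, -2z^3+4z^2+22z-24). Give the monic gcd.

Euclidean algorithm in ℚ[z]:
  z^4-4z^3+12z^2+4z-13 = (-(1/2)z+1)(-2z^3+4z^2+22z-24) + (19z^2-30z+11)
  -2z^3+4z^2+22z-24 = (-(2/19)z+16/361)(19z^2-30z+11) + ((8840/361)z-8840/361)
  19z^2-30z+11 = ((6859/8840)z-3971/8840)((8840/361)z-8840/361) + (0)
Last nonzero remainder: (8840/361)z-8840/361. Dividing through by 8840/361 gives the monic gcd z-1.

z-1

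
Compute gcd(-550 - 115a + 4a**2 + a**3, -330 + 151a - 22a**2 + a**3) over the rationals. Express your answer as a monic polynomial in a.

-11 + a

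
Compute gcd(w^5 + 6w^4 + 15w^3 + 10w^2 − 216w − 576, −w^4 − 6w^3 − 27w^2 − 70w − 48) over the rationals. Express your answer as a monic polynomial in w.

w^3 + 5w^2 + 22w + 48

Euclidean algorithm in ℚ[w]:
  w^5 + 6w^4 + 15w^3 + 10w^2 − 216w − 576 = (−w)(−w^4 − 6w^3 − 27w^2 − 70w − 48) + (−12w^3 − 60w^2 − 264w − 576)
  −w^4 − 6w^3 − 27w^2 − 70w − 48 = ((1/12)w + 1/12)(−12w^3 − 60w^2 − 264w − 576) + (0)
Last nonzero remainder: −12w^3 − 60w^2 − 264w − 576. Dividing through by −12 gives the monic gcd w^3 + 5w^2 + 22w + 48.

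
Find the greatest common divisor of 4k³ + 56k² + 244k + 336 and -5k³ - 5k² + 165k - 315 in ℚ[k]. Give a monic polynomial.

k + 7

Repeated division with remainder:
  4k³ + 56k² + 244k + 336 = (-4/5)(-5k³ - 5k² + 165k - 315) + (52k² + 376k + 84)
  -5k³ - 5k² + 165k - 315 = (-(5/52)k + 405/676)(52k² + 376k + 84) + (-(8820/169)k - 61740/169)
  52k² + 376k + 84 = (-(2197/2205)k - 169/735)(-(8820/169)k - 61740/169) + (0)
Last nonzero remainder: -(8820/169)k - 61740/169. Dividing through by -8820/169 gives the monic gcd k + 7.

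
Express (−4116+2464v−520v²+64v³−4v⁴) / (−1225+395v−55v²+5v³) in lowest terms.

(−84+40v−4v²)/(−25+5v)

Euclidean algorithm in ℚ[v]:
  −4v⁴+64v³−520v²+2464v−4116 = (−(4/5)v+4)(5v³−55v²+395v−1225) + (16v²−96v+784)
  5v³−55v²+395v−1225 = ((5/16)v−25/16)(16v²−96v+784) + (0)
Last nonzero remainder: 16v²−96v+784. Dividing through by 16 gives the monic gcd v²−6v+49.
Cancel v²−6v+49 from numerator and denominator to get the reduced form.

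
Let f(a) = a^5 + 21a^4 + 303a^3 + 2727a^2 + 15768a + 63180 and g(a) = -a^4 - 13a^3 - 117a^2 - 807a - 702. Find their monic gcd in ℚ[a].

a^3 + 12a^2 + 105a + 702

Apply the Euclidean algorithm:
  a^5 + 21a^4 + 303a^3 + 2727a^2 + 15768a + 63180 = (-a - 8)(-a^4 - 13a^3 - 117a^2 - 807a - 702) + (82a^3 + 984a^2 + 8610a + 57564)
  -a^4 - 13a^3 - 117a^2 - 807a - 702 = (-(1/82)a - 1/82)(82a^3 + 984a^2 + 8610a + 57564) + (0)
Last nonzero remainder: 82a^3 + 984a^2 + 8610a + 57564. Dividing through by 82 gives the monic gcd a^3 + 12a^2 + 105a + 702.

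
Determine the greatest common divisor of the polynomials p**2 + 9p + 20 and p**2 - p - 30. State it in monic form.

Euclidean algorithm in ℚ[p]:
  p**2 + 9p + 20 = (p**2 - p - 30) + (10p + 50)
  p**2 - p - 30 = ((1/10)p - 3/5)(10p + 50) + (0)
Last nonzero remainder: 10p + 50. Dividing through by 10 gives the monic gcd p + 5.

p + 5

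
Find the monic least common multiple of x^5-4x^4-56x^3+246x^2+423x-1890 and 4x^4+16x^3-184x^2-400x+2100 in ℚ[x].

Euclidean algorithm in ℚ[x]:
  x^5-4x^4-56x^3+246x^2+423x-1890 = ((1/4)x-2)(4x^4+16x^3-184x^2-400x+2100) + (22x^3-22x^2-902x+2310)
  4x^4+16x^3-184x^2-400x+2100 = ((2/11)x+10/11)(22x^3-22x^2-902x+2310) + (0)
Last nonzero remainder: 22x^3-22x^2-902x+2310. Dividing through by 22 gives the monic gcd x^3-x^2-41x+105.
Then lcm(f, g) = f·g / gcd(f, g); expanding and making the result monic gives the answer.

x^6+x^5-76x^4-34x^3+1653x^2+225x-9450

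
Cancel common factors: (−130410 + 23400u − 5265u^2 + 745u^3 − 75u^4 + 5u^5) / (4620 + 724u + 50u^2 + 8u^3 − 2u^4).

(3105 − 705u + 85u^2 − 5u^3)/(−110 − 12u + 2u^2)

Repeated division with remainder:
  5u^5 − 75u^4 + 745u^3 − 5265u^2 + 23400u − 130410 = (−(5/2)u + 55/2)(−2u^4 + 8u^3 + 50u^2 + 724u + 4620) + (650u^3 − 4830u^2 + 15040u − 257460)
  −2u^4 + 8u^3 + 50u^2 + 724u + 4620 = (−(1/325)u − 223/21125)(650u^3 − 4830u^2 + 15040u − 257460) + ((191352/4225)u^2 + (382704/4225)u + 8036784/4225)
  650u^3 − 4830u^2 + 15040u − 257460 = ((1373125/95676)u − 12949625/95676)((191352/4225)u^2 + (382704/4225)u + 8036784/4225) + (0)
Last nonzero remainder: (191352/4225)u^2 + (382704/4225)u + 8036784/4225. Dividing through by 191352/4225 gives the monic gcd u^2 + 2u + 42.
Cancel u^2 + 2u + 42 from numerator and denominator to get the reduced form.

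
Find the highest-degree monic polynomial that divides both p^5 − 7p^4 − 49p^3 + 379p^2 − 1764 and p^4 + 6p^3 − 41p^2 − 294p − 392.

p^3 + 2p^2 − 49p − 98

Repeated division with remainder:
  p^5 − 7p^4 − 49p^3 + 379p^2 − 1764 = (p − 13)(p^4 + 6p^3 − 41p^2 − 294p − 392) + (70p^3 + 140p^2 − 3430p − 6860)
  p^4 + 6p^3 − 41p^2 − 294p − 392 = ((1/70)p + 2/35)(70p^3 + 140p^2 − 3430p − 6860) + (0)
Last nonzero remainder: 70p^3 + 140p^2 − 3430p − 6860. Dividing through by 70 gives the monic gcd p^3 + 2p^2 − 49p − 98.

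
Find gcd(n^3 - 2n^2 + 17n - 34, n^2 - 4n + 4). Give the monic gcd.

n - 2

By polynomial division,
  n^3 - 2n^2 + 17n - 34 = (n + 2)(n^2 - 4n + 4) + (21n - 42)
  n^2 - 4n + 4 = ((1/21)n - 2/21)(21n - 42) + (0)
Last nonzero remainder: 21n - 42. Dividing through by 21 gives the monic gcd n - 2.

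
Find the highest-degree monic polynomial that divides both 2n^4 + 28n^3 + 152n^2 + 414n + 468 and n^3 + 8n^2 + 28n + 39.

n^3 + 8n^2 + 28n + 39

Euclidean algorithm in ℚ[n]:
  2n^4 + 28n^3 + 152n^2 + 414n + 468 = (2n + 12)(n^3 + 8n^2 + 28n + 39) + (0)
The last nonzero remainder n^3 + 8n^2 + 28n + 39 is already monic.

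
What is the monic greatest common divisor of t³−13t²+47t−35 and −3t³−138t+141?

t−1

Repeated division with remainder:
  t³−13t²+47t−35 = (−1/3)(−3t³−138t+141) + (−13t²+t+12)
  −3t³−138t+141 = ((3/13)t+3/169)(−13t²+t+12) + (−(23793/169)t+23793/169)
  −13t²+t+12 = ((2197/23793)t+676/7931)(−(23793/169)t+23793/169) + (0)
Last nonzero remainder: −(23793/169)t+23793/169. Dividing through by −23793/169 gives the monic gcd t−1.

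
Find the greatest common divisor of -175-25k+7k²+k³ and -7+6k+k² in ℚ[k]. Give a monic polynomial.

By polynomial division,
  k³+7k²-25k-175 = (k+1)(k²+6k-7) + (-24k-168)
  k²+6k-7 = (-(1/24)k+1/24)(-24k-168) + (0)
Last nonzero remainder: -24k-168. Dividing through by -24 gives the monic gcd k+7.

7+k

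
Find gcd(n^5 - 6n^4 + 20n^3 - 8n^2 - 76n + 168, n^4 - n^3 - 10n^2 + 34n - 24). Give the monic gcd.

Repeated division with remainder:
  n^5 - 6n^4 + 20n^3 - 8n^2 - 76n + 168 = (n - 5)(n^4 - n^3 - 10n^2 + 34n - 24) + (25n^3 - 92n^2 + 118n + 48)
  n^4 - n^3 - 10n^2 + 34n - 24 = ((1/25)n + 67/625)(25n^3 - 92n^2 + 118n + 48) + (-(3036/625)n^2 + (12144/625)n - 18216/625)
  25n^3 - 92n^2 + 118n + 48 = (-(15625/3036)n - 1250/759)(-(3036/625)n^2 + (12144/625)n - 18216/625) + (0)
Last nonzero remainder: -(3036/625)n^2 + (12144/625)n - 18216/625. Dividing through by -3036/625 gives the monic gcd n^2 - 4n + 6.

n^2 - 4n + 6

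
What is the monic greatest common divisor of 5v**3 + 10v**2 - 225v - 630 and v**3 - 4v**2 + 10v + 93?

By polynomial division,
  5v**3 + 10v**2 - 225v - 630 = (5)(v**3 - 4v**2 + 10v + 93) + (30v**2 - 275v - 1095)
  v**3 - 4v**2 + 10v + 93 = ((1/30)v + 31/180)(30v**2 - 275v - 1095) + ((3379/36)v + 3379/12)
  30v**2 - 275v - 1095 = ((1080/3379)v - 13140/3379)((3379/36)v + 3379/12) + (0)
Last nonzero remainder: (3379/36)v + 3379/12. Dividing through by 3379/36 gives the monic gcd v + 3.

v + 3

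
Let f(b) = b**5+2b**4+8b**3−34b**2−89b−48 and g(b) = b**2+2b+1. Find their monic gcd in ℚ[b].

Repeated division with remainder:
  b**5+2b**4+8b**3−34b**2−89b−48 = (b**3+7b−48)(b**2+2b+1) + (0)
The last nonzero remainder b**2+2b+1 is already monic.

b**2+2b+1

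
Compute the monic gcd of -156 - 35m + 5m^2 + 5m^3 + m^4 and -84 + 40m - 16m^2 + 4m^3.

-3 + m

Apply the Euclidean algorithm:
  m^4 + 5m^3 + 5m^2 - 35m - 156 = ((1/4)m + 9/4)(4m^3 - 16m^2 + 40m - 84) + (31m^2 - 104m + 33)
  4m^3 - 16m^2 + 40m - 84 = ((4/31)m - 80/961)(31m^2 - 104m + 33) + ((26028/961)m - 78084/961)
  31m^2 - 104m + 33 = ((29791/26028)m - 10571/26028)((26028/961)m - 78084/961) + (0)
Last nonzero remainder: (26028/961)m - 78084/961. Dividing through by 26028/961 gives the monic gcd m - 3.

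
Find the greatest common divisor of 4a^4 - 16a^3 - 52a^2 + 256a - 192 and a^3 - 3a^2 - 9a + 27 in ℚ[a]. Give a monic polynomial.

Euclidean algorithm in ℚ[a]:
  4a^4 - 16a^3 - 52a^2 + 256a - 192 = (4a - 4)(a^3 - 3a^2 - 9a + 27) + (-28a^2 + 112a - 84)
  a^3 - 3a^2 - 9a + 27 = (-(1/28)a - 1/28)(-28a^2 + 112a - 84) + (-8a + 24)
  -28a^2 + 112a - 84 = ((7/2)a - 7/2)(-8a + 24) + (0)
Last nonzero remainder: -8a + 24. Dividing through by -8 gives the monic gcd a - 3.

a - 3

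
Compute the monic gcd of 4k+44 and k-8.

1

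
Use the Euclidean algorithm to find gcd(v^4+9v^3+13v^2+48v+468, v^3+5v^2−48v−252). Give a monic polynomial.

v^2+12v+36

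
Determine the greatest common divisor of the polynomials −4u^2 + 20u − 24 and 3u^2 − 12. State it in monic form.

Euclidean algorithm in ℚ[u]:
  −4u^2 + 20u − 24 = (−4/3)(3u^2 − 12) + (20u − 40)
  3u^2 − 12 = ((3/20)u + 3/10)(20u − 40) + (0)
Last nonzero remainder: 20u − 40. Dividing through by 20 gives the monic gcd u − 2.

u − 2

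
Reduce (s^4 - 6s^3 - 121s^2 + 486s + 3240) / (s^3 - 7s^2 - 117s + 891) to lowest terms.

(s^3 + 3s^2 - 94s - 360)/(s^2 + 2s - 99)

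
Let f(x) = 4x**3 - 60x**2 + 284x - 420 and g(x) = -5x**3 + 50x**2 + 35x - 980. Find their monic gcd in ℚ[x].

By polynomial division,
  4x**3 - 60x**2 + 284x - 420 = (-4/5)(-5x**3 + 50x**2 + 35x - 980) + (-20x**2 + 312x - 1204)
  -5x**3 + 50x**2 + 35x - 980 = ((1/4)x + 7/5)(-20x**2 + 312x - 1204) + (-(504/5)x + 3528/5)
  -20x**2 + 312x - 1204 = ((25/126)x - 215/126)(-(504/5)x + 3528/5) + (0)
Last nonzero remainder: -(504/5)x + 3528/5. Dividing through by -504/5 gives the monic gcd x - 7.

x - 7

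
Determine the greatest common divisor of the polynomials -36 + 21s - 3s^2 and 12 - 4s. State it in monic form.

-3 + s

Repeated division with remainder:
  -3s^2 + 21s - 36 = ((3/4)s - 3)(-4s + 12) + (0)
Last nonzero remainder: -4s + 12. Dividing through by -4 gives the monic gcd s - 3.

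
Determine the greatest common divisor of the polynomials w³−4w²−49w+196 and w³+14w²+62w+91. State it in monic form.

By polynomial division,
  w³−4w²−49w+196 = (w³+14w²+62w+91) + (−18w²−111w+105)
  w³+14w²+62w+91 = (−(1/18)w−47/108)(−18w²−111w+105) + ((703/36)w+4921/36)
  −18w²−111w+105 = (−(648/703)w+540/703)((703/36)w+4921/36) + (0)
Last nonzero remainder: (703/36)w+4921/36. Dividing through by 703/36 gives the monic gcd w+7.

w+7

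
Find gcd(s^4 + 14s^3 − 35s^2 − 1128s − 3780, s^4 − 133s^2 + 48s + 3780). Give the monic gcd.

s^3 + 7s^2 − 84s − 540

Apply the Euclidean algorithm:
  s^4 + 14s^3 − 35s^2 − 1128s − 3780 = (s^4 − 133s^2 + 48s + 3780) + (14s^3 + 98s^2 − 1176s − 7560)
  s^4 − 133s^2 + 48s + 3780 = ((1/14)s − 1/2)(14s^3 + 98s^2 − 1176s − 7560) + (0)
Last nonzero remainder: 14s^3 + 98s^2 − 1176s − 7560. Dividing through by 14 gives the monic gcd s^3 + 7s^2 − 84s − 540.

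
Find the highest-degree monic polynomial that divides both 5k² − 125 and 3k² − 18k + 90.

1

Repeated division with remainder:
  5k² − 125 = (5/3)(3k² − 18k + 90) + (30k − 275)
  3k² − 18k + 90 = ((1/10)k + 19/60)(30k − 275) + (2125/12)
  30k − 275 = ((72/425)k − 132/85)(2125/12) + (0)
The last nonzero remainder is the constant 2125/12, so the polynomials are coprime and gcd = 1.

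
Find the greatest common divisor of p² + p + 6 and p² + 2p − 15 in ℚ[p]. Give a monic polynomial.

1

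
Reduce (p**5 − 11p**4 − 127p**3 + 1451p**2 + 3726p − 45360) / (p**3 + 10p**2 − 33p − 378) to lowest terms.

(p**3 − 27p**2 + 242p − 720)/(p − 6)

Euclidean algorithm in ℚ[p]:
  p**5 − 11p**4 − 127p**3 + 1451p**2 + 3726p − 45360 = (p**2 − 21p + 116)(p**3 + 10p**2 − 33p − 378) + (−24p**2 − 384p − 1512)
  p**3 + 10p**2 − 33p − 378 = (−(1/24)p + 1/4)(−24p**2 − 384p − 1512) + (0)
Last nonzero remainder: −24p**2 − 384p − 1512. Dividing through by −24 gives the monic gcd p**2 + 16p + 63.
Cancel p**2 + 16p + 63 from numerator and denominator to get the reduced form.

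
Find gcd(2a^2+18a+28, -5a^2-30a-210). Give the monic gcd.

Euclidean algorithm in ℚ[a]:
  2a^2+18a+28 = (-2/5)(-5a^2-30a-210) + (6a-56)
  -5a^2-30a-210 = (-(5/6)a-115/9)(6a-56) + (-8330/9)
  6a-56 = (-(27/4165)a+36/595)(-8330/9) + (0)
The last nonzero remainder is the constant -8330/9, so the polynomials are coprime and gcd = 1.

1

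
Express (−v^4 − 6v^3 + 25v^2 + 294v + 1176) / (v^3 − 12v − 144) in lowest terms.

(−v^2 + 49)/(v − 6)

By polynomial division,
  −v^4 − 6v^3 + 25v^2 + 294v + 1176 = (−v − 6)(v^3 − 12v − 144) + (13v^2 + 78v + 312)
  v^3 − 12v − 144 = ((1/13)v − 6/13)(13v^2 + 78v + 312) + (0)
Last nonzero remainder: 13v^2 + 78v + 312. Dividing through by 13 gives the monic gcd v^2 + 6v + 24.
Cancel v^2 + 6v + 24 from numerator and denominator to get the reduced form.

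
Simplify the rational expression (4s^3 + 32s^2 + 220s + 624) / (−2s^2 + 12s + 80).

Apply the Euclidean algorithm:
  4s^3 + 32s^2 + 220s + 624 = (−2s − 28)(−2s^2 + 12s + 80) + (716s + 2864)
  −2s^2 + 12s + 80 = (−(1/358)s + 5/179)(716s + 2864) + (0)
Last nonzero remainder: 716s + 2864. Dividing through by 716 gives the monic gcd s + 4.
Cancel s + 4 from numerator and denominator to get the reduced form.

(−2s^2 − 8s − 78)/(s − 10)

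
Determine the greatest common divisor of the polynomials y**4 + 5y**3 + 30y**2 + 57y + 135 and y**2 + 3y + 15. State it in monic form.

Euclidean algorithm in ℚ[y]:
  y**4 + 5y**3 + 30y**2 + 57y + 135 = (y**2 + 2y + 9)(y**2 + 3y + 15) + (0)
The last nonzero remainder y**2 + 3y + 15 is already monic.

y**2 + 3y + 15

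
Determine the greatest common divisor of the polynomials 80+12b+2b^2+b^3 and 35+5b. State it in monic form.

Apply the Euclidean algorithm:
  b^3+2b^2+12b+80 = ((1/5)b^2-b+47/5)(5b+35) + (-249)
  5b+35 = (-(5/249)b-35/249)(-249) + (0)
The last nonzero remainder is the constant -249, so the polynomials are coprime and gcd = 1.

1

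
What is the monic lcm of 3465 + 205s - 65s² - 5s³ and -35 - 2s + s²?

-3465 - 898s + 24s² + 18s³ + s⁴

Euclidean algorithm in ℚ[s]:
  -5s³ - 65s² + 205s + 3465 = (-5s - 75)(s² - 2s - 35) + (-120s + 840)
  s² - 2s - 35 = (-(1/120)s - 1/24)(-120s + 840) + (0)
Last nonzero remainder: -120s + 840. Dividing through by -120 gives the monic gcd s - 7.
Then lcm(f, g) = f·g / gcd(f, g); expanding and making the result monic gives the answer.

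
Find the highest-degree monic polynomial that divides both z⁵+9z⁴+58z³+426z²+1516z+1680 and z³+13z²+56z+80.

z²+9z+20

Repeated division with remainder:
  z⁵+9z⁴+58z³+426z²+1516z+1680 = (z²-4z+54)(z³+13z²+56z+80) + (-132z²-1188z-2640)
  z³+13z²+56z+80 = (-(1/132)z-1/33)(-132z²-1188z-2640) + (0)
Last nonzero remainder: -132z²-1188z-2640. Dividing through by -132 gives the monic gcd z²+9z+20.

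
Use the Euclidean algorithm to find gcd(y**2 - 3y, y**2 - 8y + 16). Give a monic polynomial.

1

Repeated division with remainder:
  y**2 - 3y = (y**2 - 8y + 16) + (5y - 16)
  y**2 - 8y + 16 = ((1/5)y - 24/25)(5y - 16) + (16/25)
  5y - 16 = ((125/16)y - 25)(16/25) + (0)
The last nonzero remainder is the constant 16/25, so the polynomials are coprime and gcd = 1.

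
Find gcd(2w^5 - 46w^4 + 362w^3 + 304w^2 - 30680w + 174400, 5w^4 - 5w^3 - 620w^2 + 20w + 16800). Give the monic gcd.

Apply the Euclidean algorithm:
  2w^5 - 46w^4 + 362w^3 + 304w^2 - 30680w + 174400 = ((2/5)w - 44/5)(5w^4 - 5w^3 - 620w^2 + 20w + 16800) + (566w^3 - 5160w^2 - 37224w + 322240)
  5w^4 - 5w^3 - 620w^2 + 20w + 16800 = ((5/566)w + 11485/160178)(566w^3 - 5160w^2 - 37224w + 322240) + ((6312100/80089)w^2 - (12624200/80089)w - 504968000/80089)
  566w^3 - 5160w^2 - 37224w + 322240 = ((22665187/3156050)w - 80649623/1578025)((6312100/80089)w^2 - (12624200/80089)w - 504968000/80089) + (0)
Last nonzero remainder: (6312100/80089)w^2 - (12624200/80089)w - 504968000/80089. Dividing through by 6312100/80089 gives the monic gcd w^2 - 2w - 80.

w^2 - 2w - 80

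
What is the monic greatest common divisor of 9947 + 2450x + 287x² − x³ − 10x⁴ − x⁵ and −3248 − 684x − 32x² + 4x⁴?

By polynomial division,
  −x⁵ − 10x⁴ − x³ + 287x² + 2450x + 9947 = (−(1/4)x − 5/2)(4x⁴ − 32x² − 684x − 3248) + (−9x³ + 36x² − 72x + 1827)
  4x⁴ − 32x² − 684x − 3248 = (−(4/9)x − 16/9)(−9x³ + 36x² − 72x + 1827) + (0)
Last nonzero remainder: −9x³ + 36x² − 72x + 1827. Dividing through by −9 gives the monic gcd x³ − 4x² + 8x − 203.

−203 + 8x − 4x² + x³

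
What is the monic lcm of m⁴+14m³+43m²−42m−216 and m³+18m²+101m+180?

m⁵+19m⁴+113m³+173m²−426m−1080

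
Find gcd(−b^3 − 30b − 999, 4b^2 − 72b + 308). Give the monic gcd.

1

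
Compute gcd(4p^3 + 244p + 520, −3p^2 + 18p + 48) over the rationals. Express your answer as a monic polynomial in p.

Euclidean algorithm in ℚ[p]:
  4p^3 + 244p + 520 = (−(4/3)p − 8)(−3p^2 + 18p + 48) + (452p + 904)
  −3p^2 + 18p + 48 = (−(3/452)p + 6/113)(452p + 904) + (0)
Last nonzero remainder: 452p + 904. Dividing through by 452 gives the monic gcd p + 2.

p + 2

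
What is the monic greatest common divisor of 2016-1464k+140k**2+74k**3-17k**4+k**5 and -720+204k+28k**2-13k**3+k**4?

By polynomial division,
  k**5-17k**4+74k**3+140k**2-1464k+2016 = (k-4)(k**4-13k**3+28k**2+204k-720) + (-6k**3+48k**2+72k-864)
  k**4-13k**3+28k**2+204k-720 = (-(1/6)k+5/6)(-6k**3+48k**2+72k-864) + (0)
Last nonzero remainder: -6k**3+48k**2+72k-864. Dividing through by -6 gives the monic gcd k**3-8k**2-12k+144.

144-12k-8k**2+k**3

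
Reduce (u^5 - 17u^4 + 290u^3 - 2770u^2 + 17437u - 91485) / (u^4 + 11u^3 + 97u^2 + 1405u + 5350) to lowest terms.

Apply the Euclidean algorithm:
  u^5 - 17u^4 + 290u^3 - 2770u^2 + 17437u - 91485 = (u - 28)(u^4 + 11u^3 + 97u^2 + 1405u + 5350) + (501u^3 - 1459u^2 + 51427u + 58315)
  u^4 + 11u^3 + 97u^2 + 1405u + 5350 = ((1/501)u + 6970/251001)(501u^3 - 1459u^2 + 51427u + 58315) + ((8751400/251001)u^2 - (35005600/251001)u + 936399800/251001)
  501u^3 - 1459u^2 + 51427u + 58315 = ((125751501/8751400)u + 27359109/1750280)((8751400/251001)u^2 - (35005600/251001)u + 936399800/251001) + (0)
Last nonzero remainder: (8751400/251001)u^2 - (35005600/251001)u + 936399800/251001. Dividing through by 8751400/251001 gives the monic gcd u^2 - 4u + 107.
Cancel u^2 - 4u + 107 from numerator and denominator to get the reduced form.

(u^3 - 13u^2 + 131u - 855)/(u^2 + 15u + 50)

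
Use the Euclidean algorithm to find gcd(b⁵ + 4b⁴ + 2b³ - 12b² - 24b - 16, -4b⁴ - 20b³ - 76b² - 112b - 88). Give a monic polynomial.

b² + 2b + 2

Euclidean algorithm in ℚ[b]:
  b⁵ + 4b⁴ + 2b³ - 12b² - 24b - 16 = (-(1/4)b + 1/4)(-4b⁴ - 20b³ - 76b² - 112b - 88) + (-12b³ - 21b² - 18b + 6)
  -4b⁴ - 20b³ - 76b² - 112b - 88 = ((1/3)b + 13/12)(-12b³ - 21b² - 18b + 6) + (-(189/4)b² - (189/2)b - 189/2)
  -12b³ - 21b² - 18b + 6 = ((16/63)b - 4/63)(-(189/4)b² - (189/2)b - 189/2) + (0)
Last nonzero remainder: -(189/4)b² - (189/2)b - 189/2. Dividing through by -189/4 gives the monic gcd b² + 2b + 2.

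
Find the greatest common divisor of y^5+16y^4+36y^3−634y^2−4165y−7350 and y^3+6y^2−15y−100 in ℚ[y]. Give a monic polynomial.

y^2+10y+25

Repeated division with remainder:
  y^5+16y^4+36y^3−634y^2−4165y−7350 = (y^2+10y−9)(y^3+6y^2−15y−100) + (−330y^2−3300y−8250)
  y^3+6y^2−15y−100 = (−(1/330)y+2/165)(−330y^2−3300y−8250) + (0)
Last nonzero remainder: −330y^2−3300y−8250. Dividing through by −330 gives the monic gcd y^2+10y+25.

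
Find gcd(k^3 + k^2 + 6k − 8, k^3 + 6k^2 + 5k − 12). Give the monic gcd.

k − 1

Repeated division with remainder:
  k^3 + k^2 + 6k − 8 = (k^3 + 6k^2 + 5k − 12) + (−5k^2 + k + 4)
  k^3 + 6k^2 + 5k − 12 = (−(1/5)k − 31/25)(−5k^2 + k + 4) + ((176/25)k − 176/25)
  −5k^2 + k + 4 = (−(125/176)k − 25/44)((176/25)k − 176/25) + (0)
Last nonzero remainder: (176/25)k − 176/25. Dividing through by 176/25 gives the monic gcd k − 1.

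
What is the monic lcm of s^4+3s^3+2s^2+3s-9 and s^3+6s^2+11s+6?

Apply the Euclidean algorithm:
  s^4+3s^3+2s^2+3s-9 = (s-3)(s^3+6s^2+11s+6) + (9s^2+30s+9)
  s^3+6s^2+11s+6 = ((1/9)s+8/27)(9s^2+30s+9) + ((10/9)s+10/3)
  9s^2+30s+9 = ((81/10)s+27/10)((10/9)s+10/3) + (0)
Last nonzero remainder: (10/9)s+10/3. Dividing through by 10/9 gives the monic gcd s+3.
Then lcm(f, g) = f·g / gcd(f, g); expanding and making the result monic gives the answer.

s^6+6s^5+13s^4+15s^3+4s^2-21s-18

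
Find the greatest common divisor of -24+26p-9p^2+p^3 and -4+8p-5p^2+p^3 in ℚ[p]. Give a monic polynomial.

By polynomial division,
  p^3-9p^2+26p-24 = (p^3-5p^2+8p-4) + (-4p^2+18p-20)
  p^3-5p^2+8p-4 = (-(1/4)p+1/8)(-4p^2+18p-20) + ((3/4)p-3/2)
  -4p^2+18p-20 = (-(16/3)p+40/3)((3/4)p-3/2) + (0)
Last nonzero remainder: (3/4)p-3/2. Dividing through by 3/4 gives the monic gcd p-2.

-2+p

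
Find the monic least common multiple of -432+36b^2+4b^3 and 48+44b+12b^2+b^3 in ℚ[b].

By polynomial division,
  4b^3+36b^2-432 = (4)(b^3+12b^2+44b+48) + (-12b^2-176b-624)
  b^3+12b^2+44b+48 = (-(1/12)b+2/9)(-12b^2-176b-624) + ((280/9)b+560/3)
  -12b^2-176b-624 = (-(27/70)b-117/35)((280/9)b+560/3) + (0)
Last nonzero remainder: (280/9)b+560/3. Dividing through by 280/9 gives the monic gcd b+6.
Then lcm(f, g) = f·g / gcd(f, g); expanding and making the result monic gives the answer.

-864-648b-36b^2+62b^3+15b^4+b^5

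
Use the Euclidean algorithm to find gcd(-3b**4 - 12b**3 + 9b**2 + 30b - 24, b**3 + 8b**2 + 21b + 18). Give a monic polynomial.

b + 2

Euclidean algorithm in ℚ[b]:
  -3b**4 - 12b**3 + 9b**2 + 30b - 24 = (-3b + 12)(b**3 + 8b**2 + 21b + 18) + (-24b**2 - 168b - 240)
  b**3 + 8b**2 + 21b + 18 = (-(1/24)b - 1/24)(-24b**2 - 168b - 240) + (4b + 8)
  -24b**2 - 168b - 240 = (-6b - 30)(4b + 8) + (0)
Last nonzero remainder: 4b + 8. Dividing through by 4 gives the monic gcd b + 2.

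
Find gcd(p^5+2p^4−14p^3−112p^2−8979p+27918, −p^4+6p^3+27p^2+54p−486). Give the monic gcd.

Repeated division with remainder:
  p^5+2p^4−14p^3−112p^2−8979p+27918 = (−p−8)(−p^4+6p^3+27p^2+54p−486) + (61p^3+158p^2−9033p+24030)
  −p^4+6p^3+27p^2+54p−486 = (−(1/61)p+524/3721)(61p^3+158p^2−9033p+24030) + (−(533338/3721)p^2+(6400056/3721)p−14400126/3721)
  61p^3+158p^2−9033p+24030 = (−(226981/533338)p−1655845/266669)(−(533338/3721)p^2+(6400056/3721)p−14400126/3721) + (0)
Last nonzero remainder: −(533338/3721)p^2+(6400056/3721)p−14400126/3721. Dividing through by −533338/3721 gives the monic gcd p^2−12p+27.

p^2−12p+27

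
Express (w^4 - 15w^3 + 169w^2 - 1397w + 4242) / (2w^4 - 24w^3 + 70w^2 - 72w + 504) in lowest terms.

Apply the Euclidean algorithm:
  w^4 - 15w^3 + 169w^2 - 1397w + 4242 = (1/2)(2w^4 - 24w^3 + 70w^2 - 72w + 504) + (-3w^3 + 134w^2 - 1361w + 3990)
  2w^4 - 24w^3 + 70w^2 - 72w + 504 = (-(2/3)w - 196/9)(-3w^3 + 134w^2 - 1361w + 3990) + ((18728/9)w^2 - (243464/9)w + 262192/3)
  -3w^3 + 134w^2 - 1361w + 3990 = (-(27/18728)w + 855/18728)((18728/9)w^2 - (243464/9)w + 262192/3) + (0)
Last nonzero remainder: (18728/9)w^2 - (243464/9)w + 262192/3. Dividing through by 18728/9 gives the monic gcd w^2 - 13w + 42.
Cancel w^2 - 13w + 42 from numerator and denominator to get the reduced form.

(w^2 - 2w + 101)/(2w^2 + 2w + 12)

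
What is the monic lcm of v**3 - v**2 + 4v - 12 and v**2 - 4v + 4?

v**4 - 3v**3 + 6v**2 - 20v + 24

Euclidean algorithm in ℚ[v]:
  v**3 - v**2 + 4v - 12 = (v + 3)(v**2 - 4v + 4) + (12v - 24)
  v**2 - 4v + 4 = ((1/12)v - 1/6)(12v - 24) + (0)
Last nonzero remainder: 12v - 24. Dividing through by 12 gives the monic gcd v - 2.
Then lcm(f, g) = f·g / gcd(f, g); expanding and making the result monic gives the answer.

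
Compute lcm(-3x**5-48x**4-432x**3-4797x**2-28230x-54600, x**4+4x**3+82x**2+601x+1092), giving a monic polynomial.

By polynomial division,
  -3x**5-48x**4-432x**3-4797x**2-28230x-54600 = (-3x-36)(x**4+4x**3+82x**2+601x+1092) + (-42x**3-42x**2-3318x-15288)
  x**4+4x**3+82x**2+601x+1092 = (-(1/42)x-1/14)(-42x**3-42x**2-3318x-15288) + (0)
Last nonzero remainder: -42x**3-42x**2-3318x-15288. Dividing through by -42 gives the monic gcd x**3+x**2+79x+364.
Then lcm(f, g) = f·g / gcd(f, g); expanding and making the result monic gives the answer.

x**6+19x**5+192x**4+2031x**3+14207x**2+46430x+54600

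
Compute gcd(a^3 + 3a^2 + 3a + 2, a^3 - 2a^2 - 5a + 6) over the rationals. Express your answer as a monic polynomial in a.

Euclidean algorithm in ℚ[a]:
  a^3 + 3a^2 + 3a + 2 = (a^3 - 2a^2 - 5a + 6) + (5a^2 + 8a - 4)
  a^3 - 2a^2 - 5a + 6 = ((1/5)a - 18/25)(5a^2 + 8a - 4) + ((39/25)a + 78/25)
  5a^2 + 8a - 4 = ((125/39)a - 50/39)((39/25)a + 78/25) + (0)
Last nonzero remainder: (39/25)a + 78/25. Dividing through by 39/25 gives the monic gcd a + 2.

a + 2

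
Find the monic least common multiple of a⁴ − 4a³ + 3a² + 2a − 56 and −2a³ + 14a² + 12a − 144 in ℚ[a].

a⁶ − 7a⁵ − 3a⁴ + 65a³ − 116a² + 132a + 1008

Euclidean algorithm in ℚ[a]:
  a⁴ − 4a³ + 3a² + 2a − 56 = (−(1/2)a − 3/2)(−2a³ + 14a² + 12a − 144) + (30a² − 52a − 272)
  −2a³ + 14a² + 12a − 144 = (−(1/15)a + 79/225)(30a² − 52a − 272) + ((2728/225)a − 10912/225)
  30a² − 52a − 272 = ((3375/1364)a + 3825/682)((2728/225)a − 10912/225) + (0)
Last nonzero remainder: (2728/225)a − 10912/225. Dividing through by 2728/225 gives the monic gcd a − 4.
Then lcm(f, g) = f·g / gcd(f, g); expanding and making the result monic gives the answer.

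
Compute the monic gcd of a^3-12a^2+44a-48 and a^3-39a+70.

Apply the Euclidean algorithm:
  a^3-12a^2+44a-48 = (a^3-39a+70) + (-12a^2+83a-118)
  a^3-39a+70 = (-(1/12)a-83/144)(-12a^2+83a-118) + (-(143/144)a+143/72)
  -12a^2+83a-118 = ((1728/143)a-8496/143)(-(143/144)a+143/72) + (0)
Last nonzero remainder: -(143/144)a+143/72. Dividing through by -143/144 gives the monic gcd a-2.

a-2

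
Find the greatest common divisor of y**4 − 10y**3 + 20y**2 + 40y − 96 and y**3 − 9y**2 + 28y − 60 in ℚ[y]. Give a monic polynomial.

Repeated division with remainder:
  y**4 − 10y**3 + 20y**2 + 40y − 96 = (y − 1)(y**3 − 9y**2 + 28y − 60) + (−17y**2 + 128y − 156)
  y**3 − 9y**2 + 28y − 60 = (−(1/17)y + 25/289)(−17y**2 + 128y − 156) + ((2240/289)y − 13440/289)
  −17y**2 + 128y − 156 = (−(4913/2240)y + 3757/1120)((2240/289)y − 13440/289) + (0)
Last nonzero remainder: (2240/289)y − 13440/289. Dividing through by 2240/289 gives the monic gcd y − 6.

y − 6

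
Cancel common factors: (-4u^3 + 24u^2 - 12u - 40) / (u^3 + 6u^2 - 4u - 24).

(-4u^2 + 16u + 20)/(u^2 + 8u + 12)

Apply the Euclidean algorithm:
  -4u^3 + 24u^2 - 12u - 40 = (-4)(u^3 + 6u^2 - 4u - 24) + (48u^2 - 28u - 136)
  u^3 + 6u^2 - 4u - 24 = ((1/48)u + 79/576)(48u^2 - 28u - 136) + ((385/144)u - 385/72)
  48u^2 - 28u - 136 = ((6912/385)u + 9792/385)((385/144)u - 385/72) + (0)
Last nonzero remainder: (385/144)u - 385/72. Dividing through by 385/144 gives the monic gcd u - 2.
Cancel u - 2 from numerator and denominator to get the reduced form.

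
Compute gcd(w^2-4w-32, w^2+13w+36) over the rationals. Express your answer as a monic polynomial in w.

w+4

By polynomial division,
  w^2-4w-32 = (w^2+13w+36) + (-17w-68)
  w^2+13w+36 = (-(1/17)w-9/17)(-17w-68) + (0)
Last nonzero remainder: -17w-68. Dividing through by -17 gives the monic gcd w+4.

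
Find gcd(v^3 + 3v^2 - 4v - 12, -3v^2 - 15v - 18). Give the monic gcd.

v^2 + 5v + 6

Apply the Euclidean algorithm:
  v^3 + 3v^2 - 4v - 12 = (-(1/3)v + 2/3)(-3v^2 - 15v - 18) + (0)
Last nonzero remainder: -3v^2 - 15v - 18. Dividing through by -3 gives the monic gcd v^2 + 5v + 6.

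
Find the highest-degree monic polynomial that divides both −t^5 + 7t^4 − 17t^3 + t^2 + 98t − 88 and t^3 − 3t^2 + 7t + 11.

t^2 − 4t + 11

By polynomial division,
  −t^5 + 7t^4 − 17t^3 + t^2 + 98t − 88 = (−t^2 + 4t + 2)(t^3 − 3t^2 + 7t + 11) + (−10t^2 + 40t − 110)
  t^3 − 3t^2 + 7t + 11 = (−(1/10)t − 1/10)(−10t^2 + 40t − 110) + (0)
Last nonzero remainder: −10t^2 + 40t − 110. Dividing through by −10 gives the monic gcd t^2 − 4t + 11.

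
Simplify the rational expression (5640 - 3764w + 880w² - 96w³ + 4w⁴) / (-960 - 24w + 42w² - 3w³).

(564 - 320w + 56w² - 4w³)/(-96 - 12w + 3w²)

Apply the Euclidean algorithm:
  4w⁴ - 96w³ + 880w² - 3764w + 5640 = (-(4/3)w + 40/3)(-3w³ + 42w² - 24w - 960) + (288w² - 4724w + 18440)
  -3w³ + 42w² - 24w - 960 = (-(1/96)w - 173/6912)(288w² - 4724w + 18440) + ((86135/1728)w - 430675/864)
  288w² - 4724w + 18440 = ((497664/86135)w - 3186432/86135)((86135/1728)w - 430675/864) + (0)
Last nonzero remainder: (86135/1728)w - 430675/864. Dividing through by 86135/1728 gives the monic gcd w - 10.
Cancel w - 10 from numerator and denominator to get the reduced form.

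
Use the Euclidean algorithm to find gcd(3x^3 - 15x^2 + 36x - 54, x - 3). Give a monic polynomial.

x - 3

Euclidean algorithm in ℚ[x]:
  3x^3 - 15x^2 + 36x - 54 = (3x^2 - 6x + 18)(x - 3) + (0)
The last nonzero remainder x - 3 is already monic.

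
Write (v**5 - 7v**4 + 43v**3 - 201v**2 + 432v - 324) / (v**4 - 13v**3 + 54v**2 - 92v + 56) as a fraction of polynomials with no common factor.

(v**3 - 3v**2 + 27v - 81)/(v**2 - 9v + 14)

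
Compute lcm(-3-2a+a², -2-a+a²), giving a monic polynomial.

Repeated division with remainder:
  a²-2a-3 = (a²-a-2) + (-a-1)
  a²-a-2 = (-a+2)(-a-1) + (0)
Last nonzero remainder: -a-1. Dividing through by -1 gives the monic gcd a+1.
Then lcm(f, g) = f·g / gcd(f, g); expanding and making the result monic gives the answer.

6+a-4a²+a³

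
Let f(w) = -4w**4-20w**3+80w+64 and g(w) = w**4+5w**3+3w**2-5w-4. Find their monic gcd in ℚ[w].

w**2+5w+4

Euclidean algorithm in ℚ[w]:
  -4w**4-20w**3+80w+64 = (-4)(w**4+5w**3+3w**2-5w-4) + (12w**2+60w+48)
  w**4+5w**3+3w**2-5w-4 = ((1/12)w**2-1/12)(12w**2+60w+48) + (0)
Last nonzero remainder: 12w**2+60w+48. Dividing through by 12 gives the monic gcd w**2+5w+4.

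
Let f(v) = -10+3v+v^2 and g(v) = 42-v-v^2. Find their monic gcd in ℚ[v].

1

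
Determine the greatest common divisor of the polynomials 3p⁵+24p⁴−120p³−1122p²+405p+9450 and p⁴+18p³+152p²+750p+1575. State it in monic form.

p²+12p+35

Repeated division with remainder:
  3p⁵+24p⁴−120p³−1122p²+405p+9450 = (3p−30)(p⁴+18p³+152p²+750p+1575) + (−36p³+1188p²+18180p+56700)
  p⁴+18p³+152p²+750p+1575 = (−(1/36)p−17/12)(−36p³+1188p²+18180p+56700) + (2340p²+28080p+81900)
  −36p³+1188p²+18180p+56700 = (−(1/65)p+9/13)(2340p²+28080p+81900) + (0)
Last nonzero remainder: 2340p²+28080p+81900. Dividing through by 2340 gives the monic gcd p²+12p+35.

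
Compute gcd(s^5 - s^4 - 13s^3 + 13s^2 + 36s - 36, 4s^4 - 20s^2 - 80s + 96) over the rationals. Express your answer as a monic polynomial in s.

s^2 - 4s + 3

Apply the Euclidean algorithm:
  s^5 - s^4 - 13s^3 + 13s^2 + 36s - 36 = ((1/4)s - 1/4)(4s^4 - 20s^2 - 80s + 96) + (-8s^3 + 28s^2 - 8s - 12)
  4s^4 - 20s^2 - 80s + 96 = (-(1/2)s - 7/4)(-8s^3 + 28s^2 - 8s - 12) + (25s^2 - 100s + 75)
  -8s^3 + 28s^2 - 8s - 12 = (-(8/25)s - 4/25)(25s^2 - 100s + 75) + (0)
Last nonzero remainder: 25s^2 - 100s + 75. Dividing through by 25 gives the monic gcd s^2 - 4s + 3.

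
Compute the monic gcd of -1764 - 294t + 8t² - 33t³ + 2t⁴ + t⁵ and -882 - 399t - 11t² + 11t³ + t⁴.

-126 - 39t + 4t² + t³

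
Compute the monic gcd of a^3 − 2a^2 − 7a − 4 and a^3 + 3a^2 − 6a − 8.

a + 1

Euclidean algorithm in ℚ[a]:
  a^3 − 2a^2 − 7a − 4 = (a^3 + 3a^2 − 6a − 8) + (−5a^2 − a + 4)
  a^3 + 3a^2 − 6a − 8 = (−(1/5)a − 14/25)(−5a^2 − a + 4) + (−(144/25)a − 144/25)
  −5a^2 − a + 4 = ((125/144)a − 25/36)(−(144/25)a − 144/25) + (0)
Last nonzero remainder: −(144/25)a − 144/25. Dividing through by −144/25 gives the monic gcd a + 1.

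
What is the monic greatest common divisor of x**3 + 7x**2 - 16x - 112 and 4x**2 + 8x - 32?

x + 4

Euclidean algorithm in ℚ[x]:
  x**3 + 7x**2 - 16x - 112 = ((1/4)x + 5/4)(4x**2 + 8x - 32) + (-18x - 72)
  4x**2 + 8x - 32 = (-(2/9)x + 4/9)(-18x - 72) + (0)
Last nonzero remainder: -18x - 72. Dividing through by -18 gives the monic gcd x + 4.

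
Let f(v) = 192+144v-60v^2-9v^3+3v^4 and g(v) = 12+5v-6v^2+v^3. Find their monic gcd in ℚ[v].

-4-3v+v^2

Repeated division with remainder:
  3v^4-9v^3-60v^2+144v+192 = (3v+9)(v^3-6v^2+5v+12) + (-21v^2+63v+84)
  v^3-6v^2+5v+12 = (-(1/21)v+1/7)(-21v^2+63v+84) + (0)
Last nonzero remainder: -21v^2+63v+84. Dividing through by -21 gives the monic gcd v^2-3v-4.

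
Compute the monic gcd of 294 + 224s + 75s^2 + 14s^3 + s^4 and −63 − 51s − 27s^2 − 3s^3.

Repeated division with remainder:
  s^4 + 14s^3 + 75s^2 + 224s + 294 = (−(1/3)s − 5/3)(−3s^3 − 27s^2 − 51s − 63) + (13s^2 + 118s + 189)
  −3s^3 − 27s^2 − 51s − 63 = (−(3/13)s + 3/169)(13s^2 + 118s + 189) + (−(1602/169)s − 11214/169)
  13s^2 + 118s + 189 = (−(2197/1602)s − 507/178)(−(1602/169)s − 11214/169) + (0)
Last nonzero remainder: −(1602/169)s − 11214/169. Dividing through by −1602/169 gives the monic gcd s + 7.

7 + s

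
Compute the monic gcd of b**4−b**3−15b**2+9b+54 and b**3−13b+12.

b−3

Apply the Euclidean algorithm:
  b**4−b**3−15b**2+9b+54 = (b−1)(b**3−13b+12) + (−2b**2−16b+66)
  b**3−13b+12 = (−(1/2)b+4)(−2b**2−16b+66) + (84b−252)
  −2b**2−16b+66 = (−(1/42)b−11/42)(84b−252) + (0)
Last nonzero remainder: 84b−252. Dividing through by 84 gives the monic gcd b−3.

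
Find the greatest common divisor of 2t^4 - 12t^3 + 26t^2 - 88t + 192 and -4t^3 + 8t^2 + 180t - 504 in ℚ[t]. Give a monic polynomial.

Apply the Euclidean algorithm:
  2t^4 - 12t^3 + 26t^2 - 88t + 192 = (-(1/2)t + 2)(-4t^3 + 8t^2 + 180t - 504) + (100t^2 - 700t + 1200)
  -4t^3 + 8t^2 + 180t - 504 = (-(1/25)t - 1/5)(100t^2 - 700t + 1200) + (88t - 264)
  100t^2 - 700t + 1200 = ((25/22)t - 50/11)(88t - 264) + (0)
Last nonzero remainder: 88t - 264. Dividing through by 88 gives the monic gcd t - 3.

t - 3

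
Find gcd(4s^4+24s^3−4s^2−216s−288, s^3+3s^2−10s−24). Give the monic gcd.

By polynomial division,
  4s^4+24s^3−4s^2−216s−288 = (4s+12)(s^3+3s^2−10s−24) + (0)
The last nonzero remainder s^3+3s^2−10s−24 is already monic.

s^3+3s^2−10s−24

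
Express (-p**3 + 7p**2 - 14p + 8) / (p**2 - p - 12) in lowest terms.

(-p**2 + 3p - 2)/(p + 3)

Euclidean algorithm in ℚ[p]:
  -p**3 + 7p**2 - 14p + 8 = (-p + 6)(p**2 - p - 12) + (-20p + 80)
  p**2 - p - 12 = (-(1/20)p - 3/20)(-20p + 80) + (0)
Last nonzero remainder: -20p + 80. Dividing through by -20 gives the monic gcd p - 4.
Cancel p - 4 from numerator and denominator to get the reduced form.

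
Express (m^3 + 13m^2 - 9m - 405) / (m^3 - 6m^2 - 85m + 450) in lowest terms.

(m + 9)/(m - 10)

Repeated division with remainder:
  m^3 + 13m^2 - 9m - 405 = (m^3 - 6m^2 - 85m + 450) + (19m^2 + 76m - 855)
  m^3 - 6m^2 - 85m + 450 = ((1/19)m - 10/19)(19m^2 + 76m - 855) + (0)
Last nonzero remainder: 19m^2 + 76m - 855. Dividing through by 19 gives the monic gcd m^2 + 4m - 45.
Cancel m^2 + 4m - 45 from numerator and denominator to get the reduced form.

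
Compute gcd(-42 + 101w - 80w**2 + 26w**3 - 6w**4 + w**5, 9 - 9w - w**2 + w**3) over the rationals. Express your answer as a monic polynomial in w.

3 - 4w + w**2

Euclidean algorithm in ℚ[w]:
  w**5 - 6w**4 + 26w**3 - 80w**2 + 101w - 42 = (w**2 - 5w + 30)(w**3 - w**2 - 9w + 9) + (-104w**2 + 416w - 312)
  w**3 - w**2 - 9w + 9 = (-(1/104)w - 3/104)(-104w**2 + 416w - 312) + (0)
Last nonzero remainder: -104w**2 + 416w - 312. Dividing through by -104 gives the monic gcd w**2 - 4w + 3.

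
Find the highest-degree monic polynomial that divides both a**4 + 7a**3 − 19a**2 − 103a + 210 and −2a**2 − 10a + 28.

a**2 + 5a − 14

Repeated division with remainder:
  a**4 + 7a**3 − 19a**2 − 103a + 210 = (−(1/2)a**2 − a + 15/2)(−2a**2 − 10a + 28) + (0)
Last nonzero remainder: −2a**2 − 10a + 28. Dividing through by −2 gives the monic gcd a**2 + 5a − 14.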